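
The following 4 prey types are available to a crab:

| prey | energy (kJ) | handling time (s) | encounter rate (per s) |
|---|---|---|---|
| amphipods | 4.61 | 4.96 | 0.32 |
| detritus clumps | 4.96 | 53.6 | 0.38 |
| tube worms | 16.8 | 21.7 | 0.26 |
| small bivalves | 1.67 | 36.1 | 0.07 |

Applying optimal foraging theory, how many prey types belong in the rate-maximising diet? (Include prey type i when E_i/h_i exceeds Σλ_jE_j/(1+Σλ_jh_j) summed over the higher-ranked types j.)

2

Profitabilities (E/h, kJ/s): amphipods 0.929, tube worms 0.774, detritus clumps 0.0925, small bivalves 0.0463. Add prey in this order while the next type's profitability exceeds the intake rate on those already taken.
Rate on top 1: 0.5702. tube worms: 0.774 > 0.5702 → include.
Rate on top 2: 0.7101. detritus clumps: 0.0925 < 0.7101 → exclude; stop.
Optimal diet: amphipods, tube worms — 2 of 4 types.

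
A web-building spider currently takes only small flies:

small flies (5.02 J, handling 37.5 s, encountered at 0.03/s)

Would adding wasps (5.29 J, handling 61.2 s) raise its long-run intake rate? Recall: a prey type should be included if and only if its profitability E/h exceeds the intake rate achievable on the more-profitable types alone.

Yes

Intake rate on the current diet: R = (0.03×5.02) / (1 + 0.03×37.5) = 0.1506/2.125 = 0.07087 J/s.
wasps: E/h = 5.29/61.2 = 0.08644 J/s.
Since 0.08644 > R, including wasps increases the long-run rate.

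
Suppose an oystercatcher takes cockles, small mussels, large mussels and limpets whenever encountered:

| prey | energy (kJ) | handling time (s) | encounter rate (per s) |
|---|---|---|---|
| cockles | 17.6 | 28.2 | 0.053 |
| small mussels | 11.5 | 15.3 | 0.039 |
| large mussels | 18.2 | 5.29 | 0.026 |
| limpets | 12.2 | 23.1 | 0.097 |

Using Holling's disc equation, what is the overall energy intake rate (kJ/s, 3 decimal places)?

0.555 kJ/s

R = (0.053×17.6 + 0.039×11.5 + 0.026×18.2 + 0.097×12.2) / (1 + 0.053×28.2 + 0.039×15.3 + 0.026×5.29 + 0.097×23.1) = 3.038/5.47 = 0.5554 kJ/s.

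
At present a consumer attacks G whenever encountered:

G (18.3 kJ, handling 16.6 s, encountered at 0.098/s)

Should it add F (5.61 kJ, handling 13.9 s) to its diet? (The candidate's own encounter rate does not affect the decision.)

On G alone, R = ΣλE/(1+Σλh) = 1.793/2.627 = 0.6827 kJ/s.
F: E/h = 5.61/13.9 = 0.4036 kJ/s.
0.4036 < 0.6827, so adding F would lower the average — exclude it.

No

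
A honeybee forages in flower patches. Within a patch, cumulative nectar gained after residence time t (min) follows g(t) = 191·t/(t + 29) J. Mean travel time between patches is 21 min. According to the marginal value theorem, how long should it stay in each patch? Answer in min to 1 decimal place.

24.7 min

Optimal t* satisfies g'(t*) = g(t*)/(T + t*).
g'(t) = 191·29/(t + 29)². Setting 191·29/(t+29)² = 191t/[(t+29)(21+t)] gives 29(21+t) = t(t+29), so t² = 29×21 = 609.
t* = √609 = 24.68 min.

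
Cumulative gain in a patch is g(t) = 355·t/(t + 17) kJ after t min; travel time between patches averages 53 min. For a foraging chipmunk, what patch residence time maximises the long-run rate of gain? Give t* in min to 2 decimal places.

30.02 min

By the marginal value theorem, leave when the instantaneous gain rate g'(t) equals the habitat-wide average g(t)/(T + t).
g'(t) = 355·17/(t + 17)². Setting 355·17/(t+17)² = 355t/[(t+17)(53+t)] gives 17(53+t) = t(t+17), so t² = 17×53 = 901.
t* = √901 = 30.02 min.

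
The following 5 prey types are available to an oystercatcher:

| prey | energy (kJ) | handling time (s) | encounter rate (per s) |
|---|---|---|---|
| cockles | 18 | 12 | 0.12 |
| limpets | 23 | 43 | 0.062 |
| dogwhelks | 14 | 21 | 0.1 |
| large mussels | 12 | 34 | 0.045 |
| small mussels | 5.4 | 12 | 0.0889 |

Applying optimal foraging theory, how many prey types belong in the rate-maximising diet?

Profitabilities (E/h, kJ/s): cockles 1.5, dogwhelks 0.667, limpets 0.535, small mussels 0.45, large mussels 0.353. Add prey in this order while the next type's profitability exceeds the intake rate on those already taken.
Rate on top 1: 0.8852. dogwhelks: 0.667 < 0.8852 → exclude; stop.
Optimal diet: cockles — 1 of 5 types.

1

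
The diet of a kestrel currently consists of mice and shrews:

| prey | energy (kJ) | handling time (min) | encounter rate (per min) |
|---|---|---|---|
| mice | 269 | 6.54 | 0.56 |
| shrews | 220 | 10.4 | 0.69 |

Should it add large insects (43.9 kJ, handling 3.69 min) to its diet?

Intake rate on the current diet: R = (0.56×269 + 0.69×220) / (1 + 0.56×6.54 + 0.69×10.4) = 302.4/11.84 = 25.55 kJ/min.
large insects: E/h = 43.9/3.69 = 11.9 kJ/min.
Since 11.9 < R, time spent handling large insects is better spent searching.

No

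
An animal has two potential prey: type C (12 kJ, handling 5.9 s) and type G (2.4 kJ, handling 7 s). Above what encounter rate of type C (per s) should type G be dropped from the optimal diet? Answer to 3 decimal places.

The zero-one rule: include type G iff E₂/h₂ > λE₁/(1+λh₁). Equality gives the switch point.
λE₁h₂ = E₂ + λE₂h₁ ⇒ λ = E₂/(E₁h₂ − E₂h₁) = 2.4/(84 − 14.16) = 0.03436 per s.

0.034 per s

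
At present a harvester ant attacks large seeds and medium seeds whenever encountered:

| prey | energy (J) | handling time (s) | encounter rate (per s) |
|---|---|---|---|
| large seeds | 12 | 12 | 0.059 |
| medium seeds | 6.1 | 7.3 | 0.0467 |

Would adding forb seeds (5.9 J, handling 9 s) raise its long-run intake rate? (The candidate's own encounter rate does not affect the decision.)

Yes

Intake rate on the current diet: R = (0.059×12 + 0.0467×6.1) / (1 + 0.059×12 + 0.0467×7.3) = 0.9929/2.049 = 0.4846 J/s.
Profitability of forb seeds: 5.9/9 = 0.6556 J/s.
0.6556 > 0.4846, so adding forb seeds raises the average — include it.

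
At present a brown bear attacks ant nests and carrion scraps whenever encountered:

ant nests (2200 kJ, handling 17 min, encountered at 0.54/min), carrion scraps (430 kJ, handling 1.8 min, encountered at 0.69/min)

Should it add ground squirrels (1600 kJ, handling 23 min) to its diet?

On ant nests and carrion scraps alone, R = ΣλE/(1+Σλh) = 1485/11.42 = 130 kJ/min.
ground squirrels: E/h = 1600/23 = 69.57 kJ/min.
Since 69.57 < R, time spent handling ground squirrels is better spent searching.

No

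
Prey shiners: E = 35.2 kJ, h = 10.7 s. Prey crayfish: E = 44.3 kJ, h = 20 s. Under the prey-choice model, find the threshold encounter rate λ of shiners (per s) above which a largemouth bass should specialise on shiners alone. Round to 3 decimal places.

Drop crayfish once their profitability E₂/h₂ falls below the rate achievable on shiners alone: E₂/h₂ = λE₁/(1 + λh₁).
Solve for λ: λE₁h₂ = E₂(1 + λh₁) → λ(E₁h₂ − E₂h₁) = E₂ → λ = E₂/(E₁h₂ − E₂h₁).
λ = 44.3/(35.2×20 − 44.3×10.7) = 44.3/230 = 0.1926 per s.

0.193 per s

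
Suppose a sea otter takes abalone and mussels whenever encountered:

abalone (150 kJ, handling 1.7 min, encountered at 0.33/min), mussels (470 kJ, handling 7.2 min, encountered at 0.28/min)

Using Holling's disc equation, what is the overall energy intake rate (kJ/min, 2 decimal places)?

50.63 kJ/min

Energy encountered per unit search time: 0.33×150 + 0.28×470 = 181.1 kJ/min.
Handling time per unit search time: 0.33×1.7 + 0.28×7.2 = 2.577.
Rate = 181.1/(1 + 2.577) = 50.63 kJ/min.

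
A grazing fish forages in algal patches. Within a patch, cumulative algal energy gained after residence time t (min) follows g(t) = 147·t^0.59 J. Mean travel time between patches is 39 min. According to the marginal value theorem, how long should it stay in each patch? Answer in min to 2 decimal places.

56.12 min

By the marginal value theorem, leave when the instantaneous gain rate g'(t) equals the habitat-wide average g(t)/(T + t).
g'(t) = 0.59·147·t^-0.41. Setting 0.59·147·t^-0.41 = 147·t^0.59/(39+t) gives 0.59(39+t) = t, so 0.41·t = 0.59×39.
t* = 0.59×39/0.41 = 56.12 min.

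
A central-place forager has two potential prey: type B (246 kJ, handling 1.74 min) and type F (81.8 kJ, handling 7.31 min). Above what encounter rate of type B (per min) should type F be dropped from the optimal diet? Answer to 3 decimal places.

0.049 per min

At the threshold, the rate on type B alone equals the profitability of type F: λ·246/(1 + λ·1.74) = 81.8/7.31 = 11.19.
Rearranging, λ(246 − 11.19×1.74) = 11.19, so λ = 11.19/226.5 = 0.0494 per min.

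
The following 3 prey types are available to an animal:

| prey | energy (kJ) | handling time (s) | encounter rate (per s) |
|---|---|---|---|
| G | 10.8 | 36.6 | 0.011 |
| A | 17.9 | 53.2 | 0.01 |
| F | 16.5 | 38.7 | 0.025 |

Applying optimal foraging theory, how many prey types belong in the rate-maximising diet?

3

Profitabilities (E/h, kJ/s): F 0.426, A 0.336, G 0.295. Add prey in this order while the next type's profitability exceeds the intake rate on those already taken.
Rate on top 1: 0.2097. A: 0.336 > 0.2097 → include.
Rate on top 2: 0.2366. G: 0.295 > 0.2366 → include.
Optimal diet: F, A, G — 3 of 3 types.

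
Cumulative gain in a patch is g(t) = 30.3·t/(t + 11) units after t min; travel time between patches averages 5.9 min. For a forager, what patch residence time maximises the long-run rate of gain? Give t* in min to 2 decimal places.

8.06 min

Optimal t* satisfies g'(t*) = g(t*)/(T + t*).
g'(t) = 30.3·11/(t + 11)². Setting 30.3·11/(t+11)² = 30.3t/[(t+11)(5.9+t)] gives 11(5.9+t) = t(t+11), so t² = 11×5.9 = 64.9.
t* = √64.9 = 8.056 min.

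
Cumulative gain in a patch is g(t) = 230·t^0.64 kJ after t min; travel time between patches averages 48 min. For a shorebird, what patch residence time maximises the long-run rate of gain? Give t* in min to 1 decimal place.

Maximise g(t)/(T+t): set derivative to zero → g'(t)(T+t) = g(t).
g'(t) = 0.64·230·t^-0.36. Setting 0.64·230·t^-0.36 = 230·t^0.64/(48+t) gives 0.64(48+t) = t, so 0.36·t = 0.64×48.
t* = 0.64×48/0.36 = 85.33 min.

85.3 min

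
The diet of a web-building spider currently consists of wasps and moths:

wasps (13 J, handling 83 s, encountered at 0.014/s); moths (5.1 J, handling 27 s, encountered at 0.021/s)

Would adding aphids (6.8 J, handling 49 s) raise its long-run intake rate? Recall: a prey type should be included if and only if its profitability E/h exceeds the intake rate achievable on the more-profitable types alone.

On wasps and moths alone, R = ΣλE/(1+Σλh) = 0.2891/2.729 = 0.1059 J/s.
aphids: E/h = 6.8/49 = 0.1388 J/s.
0.1388 > 0.1059, so adding aphids raises the average — include it.

Yes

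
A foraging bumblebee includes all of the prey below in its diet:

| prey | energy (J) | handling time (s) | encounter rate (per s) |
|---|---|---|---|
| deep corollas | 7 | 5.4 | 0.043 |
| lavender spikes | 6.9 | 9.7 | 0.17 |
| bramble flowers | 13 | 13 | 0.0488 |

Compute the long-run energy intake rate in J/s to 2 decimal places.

R = (0.043×7 + 0.17×6.9 + 0.0488×13) / (1 + 0.043×5.4 + 0.17×9.7 + 0.0488×13) = 2.108/3.516 = 0.5997 J/s.

0.60 J/s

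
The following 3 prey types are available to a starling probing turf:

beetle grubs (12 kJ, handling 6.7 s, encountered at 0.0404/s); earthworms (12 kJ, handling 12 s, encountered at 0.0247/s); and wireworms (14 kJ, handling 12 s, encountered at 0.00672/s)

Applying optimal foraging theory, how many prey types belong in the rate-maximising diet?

Profitabilities (E/h, kJ/s): beetle grubs 1.79, wireworms 1.17, earthworms 1. Add prey in this order while the next type's profitability exceeds the intake rate on those already taken.
Rate on top 1: 0.3815. wireworms: 1.17 > 0.3815 → include.
Rate on top 2: 0.4284. earthworms: 1 > 0.4284 → include.
Optimal diet: beetle grubs, wireworms, earthworms — 3 of 3 types.

3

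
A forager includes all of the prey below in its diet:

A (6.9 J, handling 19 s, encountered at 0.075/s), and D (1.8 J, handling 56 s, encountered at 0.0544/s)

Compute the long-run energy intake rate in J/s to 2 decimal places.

R = (0.075×6.9 + 0.0544×1.8) / (1 + 0.075×19 + 0.0544×56) = 0.6154/5.471 = 0.1125 J/s.

0.11 J/s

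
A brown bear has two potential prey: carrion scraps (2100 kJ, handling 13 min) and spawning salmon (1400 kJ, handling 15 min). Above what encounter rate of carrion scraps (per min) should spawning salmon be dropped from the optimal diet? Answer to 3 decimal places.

The zero-one rule: include spawning salmon iff E₂/h₂ > λE₁/(1+λh₁). Equality gives the switch point.
λE₁h₂ = E₂ + λE₂h₁ ⇒ λ = E₂/(E₁h₂ − E₂h₁) = 1400/(3.15e+04 − 1.82e+04) = 0.1053 per min.

0.105 per min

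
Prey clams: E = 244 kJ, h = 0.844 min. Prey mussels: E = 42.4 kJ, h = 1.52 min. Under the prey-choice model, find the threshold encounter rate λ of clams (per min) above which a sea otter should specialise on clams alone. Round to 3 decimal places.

0.127 per min

At the threshold, the rate on clams alone equals the profitability of mussels: λ·244/(1 + λ·0.844) = 42.4/1.52 = 27.89.
Rearranging, λ(244 − 27.89×0.844) = 27.89, so λ = 27.89/220.5 = 0.1265 per min.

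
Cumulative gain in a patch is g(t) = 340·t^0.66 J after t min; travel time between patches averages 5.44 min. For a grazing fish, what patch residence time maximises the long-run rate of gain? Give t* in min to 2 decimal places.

By the marginal value theorem, leave when the instantaneous gain rate g'(t) equals the habitat-wide average g(t)/(T + t).
g'(t) = 0.66·340·t^-0.34. Setting 0.66·340·t^-0.34 = 340·t^0.66/(5.44+t) gives 0.66(5.44+t) = t, so 0.34·t = 0.66×5.44.
t* = 0.66×5.44/0.34 = 10.56 min.

10.56 min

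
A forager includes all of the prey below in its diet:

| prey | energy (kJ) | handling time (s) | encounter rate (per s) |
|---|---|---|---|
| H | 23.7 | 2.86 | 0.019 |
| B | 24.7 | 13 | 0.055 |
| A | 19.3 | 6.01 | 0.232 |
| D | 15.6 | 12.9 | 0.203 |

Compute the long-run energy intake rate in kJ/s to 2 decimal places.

1.63 kJ/s

R = Σλ_iE_i / (1 + Σλ_ih_i)
Numerator: 0.019×23.7 + 0.055×24.7 + 0.232×19.3 + 0.203×15.6 = 9.453
Denominator: 1 + 0.019×2.86 + 0.055×13 + 0.232×6.01 + 0.203×12.9 = 5.782
R = 9.453/5.782 = 1.635 kJ/s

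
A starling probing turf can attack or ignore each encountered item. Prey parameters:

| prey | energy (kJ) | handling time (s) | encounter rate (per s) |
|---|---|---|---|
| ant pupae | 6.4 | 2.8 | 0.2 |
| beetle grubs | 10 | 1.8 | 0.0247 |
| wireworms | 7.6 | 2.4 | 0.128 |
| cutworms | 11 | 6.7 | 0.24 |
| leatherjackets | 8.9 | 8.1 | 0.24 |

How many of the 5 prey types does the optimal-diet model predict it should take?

4

E/h in descending order: beetle grubs 5.56, wireworms 3.17, ant pupae 2.29, cutworms 1.64, leatherjackets 1.1 kJ/s. The optimal diet is the largest prefix of this list for which every included type satisfies E_i/h_i > R on the types above it.
Rate on top 1: 0.2365. wireworms: 3.17 > 0.2365 → include.
Rate on top 2: 0.9024. ant pupae: 2.29 > 0.9024 → include.
Rate on top 3: 1.308. cutworms: 1.64 > 1.308 → include.
Rate on top 4: 1.46. leatherjackets: 1.1 < 1.46 → exclude; stop.
Optimal diet: beetle grubs, wireworms, ant pupae, cutworms — 4 of 5 types.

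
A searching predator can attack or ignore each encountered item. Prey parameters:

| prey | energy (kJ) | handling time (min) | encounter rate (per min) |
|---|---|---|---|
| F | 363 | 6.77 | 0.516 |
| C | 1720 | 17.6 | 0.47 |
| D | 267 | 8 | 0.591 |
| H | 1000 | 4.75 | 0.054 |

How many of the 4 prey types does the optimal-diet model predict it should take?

E/h in descending order: H 211, C 97.7, F 53.6, D 33.4 kJ/min. The optimal diet is the largest prefix of this list for which every included type satisfies E_i/h_i > R on the types above it.
Rate on top 1: 42.98. C: 97.7 > 42.98 → include.
Rate on top 2: 90.51. F: 53.6 < 90.51 → exclude; stop.
Optimal diet: H, C — 2 of 4 types.

2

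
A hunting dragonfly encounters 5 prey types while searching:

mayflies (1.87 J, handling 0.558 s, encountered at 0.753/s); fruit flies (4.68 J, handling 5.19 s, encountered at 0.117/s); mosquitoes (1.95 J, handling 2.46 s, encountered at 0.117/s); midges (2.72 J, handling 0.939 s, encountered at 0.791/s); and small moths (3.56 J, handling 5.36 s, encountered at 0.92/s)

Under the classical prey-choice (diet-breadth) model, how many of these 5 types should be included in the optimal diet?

Rank by E/h (J/s): mayflies 3.35, midges 2.9, fruit flies 0.902, mosquitoes 0.793, small moths 0.664. Include each in turn until the next type's E/h falls below the running intake rate.
Rate on top 1: 0.9915. midges: 2.9 > 0.9915 → include.
Rate on top 2: 1.646. fruit flies: 0.902 < 1.646 → exclude; stop.
Optimal diet: mayflies, midges — 2 of 5 types.

2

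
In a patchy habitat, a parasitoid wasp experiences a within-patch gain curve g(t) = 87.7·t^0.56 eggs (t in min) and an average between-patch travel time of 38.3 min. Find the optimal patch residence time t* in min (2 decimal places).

Optimal t* satisfies g'(t*) = g(t*)/(T + t*).
g'(t) = 0.56·87.7·t^-0.44. Setting 0.56·87.7·t^-0.44 = 87.7·t^0.56/(38.3+t) gives 0.56(38.3+t) = t, so 0.44·t = 0.56×38.3.
t* = 0.56×38.3/0.44 = 48.75 min.

48.75 min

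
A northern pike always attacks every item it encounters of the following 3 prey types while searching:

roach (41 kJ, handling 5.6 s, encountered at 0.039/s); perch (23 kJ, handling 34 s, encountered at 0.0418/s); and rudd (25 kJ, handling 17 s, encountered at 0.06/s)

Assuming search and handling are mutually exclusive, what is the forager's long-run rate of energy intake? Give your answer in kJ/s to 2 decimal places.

1.11 kJ/s

Energy encountered per unit search time: 0.039×41 + 0.0418×23 + 0.06×25 = 4.06 kJ/s.
Handling time per unit search time: 0.039×5.6 + 0.0418×34 + 0.06×17 = 2.66.
Rate = 4.06/(1 + 2.66) = 1.11 kJ/s.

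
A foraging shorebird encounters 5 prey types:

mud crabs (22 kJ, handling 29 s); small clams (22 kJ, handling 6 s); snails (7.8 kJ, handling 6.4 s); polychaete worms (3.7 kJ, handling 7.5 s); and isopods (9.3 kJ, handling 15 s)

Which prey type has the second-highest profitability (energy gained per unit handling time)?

snails

In descending order of E/h:
small clams: 22/6 = 3.67 kJ/s
snails: 7.8/6.4 = 1.22 kJ/s
mud crabs: 22/29 = 0.759 kJ/s
isopods: 9.3/15 = 0.62 kJ/s
polychaete worms: 3.7/7.5 = 0.493 kJ/s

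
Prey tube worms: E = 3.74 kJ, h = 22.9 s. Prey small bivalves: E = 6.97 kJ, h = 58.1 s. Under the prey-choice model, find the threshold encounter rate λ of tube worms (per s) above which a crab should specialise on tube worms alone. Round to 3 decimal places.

0.121 per s

The zero-one rule: include small bivalves iff E₂/h₂ > λE₁/(1+λh₁). Equality gives the switch point.
λE₁h₂ = E₂ + λE₂h₁ ⇒ λ = E₂/(E₁h₂ − E₂h₁) = 6.97/(217.3 − 159.6) = 0.1208 per s.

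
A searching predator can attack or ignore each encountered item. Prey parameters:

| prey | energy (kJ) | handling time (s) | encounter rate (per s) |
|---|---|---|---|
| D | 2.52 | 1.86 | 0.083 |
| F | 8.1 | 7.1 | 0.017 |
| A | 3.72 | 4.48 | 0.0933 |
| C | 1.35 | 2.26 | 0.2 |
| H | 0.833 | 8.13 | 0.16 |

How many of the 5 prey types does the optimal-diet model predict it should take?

Profitabilities (E/h, kJ/s): D 1.35, F 1.14, A 0.83, C 0.597, H 0.102. Add prey in this order while the next type's profitability exceeds the intake rate on those already taken.
Rate on top 1: 0.1812. F: 1.14 > 0.1812 → include.
Rate on top 2: 0.272. A: 0.83 > 0.272 → include.
Rate on top 3: 0.4099. C: 0.597 > 0.4099 → include.
Rate on top 4: 0.4494. H: 0.102 < 0.4494 → exclude; stop.
Optimal diet: D, F, A, C — 4 of 5 types.

4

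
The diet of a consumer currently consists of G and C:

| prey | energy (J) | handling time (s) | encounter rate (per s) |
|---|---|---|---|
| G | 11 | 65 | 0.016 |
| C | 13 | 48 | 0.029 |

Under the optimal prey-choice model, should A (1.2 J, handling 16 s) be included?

Intake rate on the current diet: R = (0.016×11 + 0.029×13) / (1 + 0.016×65 + 0.029×48) = 0.553/3.432 = 0.1611 J/s.
A: E/h = 1.2/16 = 0.075 J/s.
0.075 < 0.1611, so adding A would lower the average — exclude it.

No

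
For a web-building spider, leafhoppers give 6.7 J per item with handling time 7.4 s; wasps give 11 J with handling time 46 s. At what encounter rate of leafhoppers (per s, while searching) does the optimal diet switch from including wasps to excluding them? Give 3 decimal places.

Drop wasps once their profitability E₂/h₂ falls below the rate achievable on leafhoppers alone: E₂/h₂ = λE₁/(1 + λh₁).
Solve for λ: λE₁h₂ = E₂(1 + λh₁) → λ(E₁h₂ − E₂h₁) = E₂ → λ = E₂/(E₁h₂ − E₂h₁).
λ = 11/(6.7×46 − 11×7.4) = 11/226.8 = 0.0485 per s.

0.049 per s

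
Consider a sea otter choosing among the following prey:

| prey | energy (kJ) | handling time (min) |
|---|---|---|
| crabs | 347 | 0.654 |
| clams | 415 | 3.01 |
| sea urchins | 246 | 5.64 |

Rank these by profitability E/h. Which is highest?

In descending order of E/h:
crabs: 347/0.654 = 531 kJ/min
clams: 415/3.01 = 138 kJ/min
sea urchins: 246/5.64 = 43.6 kJ/min

crabs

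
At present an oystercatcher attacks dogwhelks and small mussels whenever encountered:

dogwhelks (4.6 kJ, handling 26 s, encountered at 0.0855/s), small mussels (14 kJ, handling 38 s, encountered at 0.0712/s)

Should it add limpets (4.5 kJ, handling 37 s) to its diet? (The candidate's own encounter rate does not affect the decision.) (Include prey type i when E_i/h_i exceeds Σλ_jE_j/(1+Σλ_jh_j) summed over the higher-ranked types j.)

On dogwhelks and small mussels alone, R = ΣλE/(1+Σλh) = 1.39/5.929 = 0.2345 kJ/s.
limpets: E/h = 4.5/37 = 0.1216 kJ/s.
Since 0.1216 < R, time spent handling limpets is better spent searching.

No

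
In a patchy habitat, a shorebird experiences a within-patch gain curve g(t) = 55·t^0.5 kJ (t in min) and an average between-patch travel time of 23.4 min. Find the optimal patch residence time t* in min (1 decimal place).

By the marginal value theorem, leave when the instantaneous gain rate g'(t) equals the habitat-wide average g(t)/(T + t).
g'(t) = 0.5·55·t^-0.5. Setting 0.5·55·t^-0.5 = 55·t^0.5/(23.4+t) gives 0.5(23.4+t) = t, so 0.50·t = 0.5×23.4.
t* = 0.5×23.4/0.50 = 23.4 min.

23.4 min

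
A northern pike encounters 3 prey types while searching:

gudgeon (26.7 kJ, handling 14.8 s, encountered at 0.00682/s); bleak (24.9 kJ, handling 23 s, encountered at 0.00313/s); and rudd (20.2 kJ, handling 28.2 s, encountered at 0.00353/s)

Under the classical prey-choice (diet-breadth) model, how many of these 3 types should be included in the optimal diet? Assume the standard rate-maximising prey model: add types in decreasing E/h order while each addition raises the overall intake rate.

3

Rank by E/h (kJ/s): gudgeon 1.8, bleak 1.08, rudd 0.716. Include each in turn until the next type's E/h falls below the running intake rate.
Rate on top 1: 0.1654. bleak: 1.08 > 0.1654 → include.
Rate on top 2: 0.2217. rudd: 0.716 > 0.2217 → include.
Optimal diet: gudgeon, bleak, rudd — 3 of 3 types.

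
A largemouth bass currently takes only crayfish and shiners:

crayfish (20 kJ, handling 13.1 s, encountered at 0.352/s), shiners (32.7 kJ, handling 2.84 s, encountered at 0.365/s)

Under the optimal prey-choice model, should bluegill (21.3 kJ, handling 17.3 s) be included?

No

On crayfish and shiners alone, R = ΣλE/(1+Σλh) = 18.98/6.648 = 2.854 kJ/s.
Profitability of bluegill: 21.3/17.3 = 1.231 kJ/s.
1.231 < 2.854, so adding bluegill would lower the average — exclude it.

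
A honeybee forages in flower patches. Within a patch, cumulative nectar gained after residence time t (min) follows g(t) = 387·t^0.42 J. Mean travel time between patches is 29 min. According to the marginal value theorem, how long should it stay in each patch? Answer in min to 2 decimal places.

21.00 min

Maximise g(t)/(T+t): set derivative to zero → g'(t)(T+t) = g(t).
g'(t) = 0.42·387·t^-0.58. Setting 0.42·387·t^-0.58 = 387·t^0.42/(29+t) gives 0.42(29+t) = t, so 0.58·t = 0.42×29.
t* = 0.42×29/0.58 = 21 min.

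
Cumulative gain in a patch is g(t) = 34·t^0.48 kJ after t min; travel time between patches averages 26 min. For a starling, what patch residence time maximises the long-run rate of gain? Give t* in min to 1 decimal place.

24.0 min

Optimal t* satisfies g'(t*) = g(t*)/(T + t*).
g'(t) = 0.48·34·t^-0.52. Setting 0.48·34·t^-0.52 = 34·t^0.48/(26+t) gives 0.48(26+t) = t, so 0.52·t = 0.48×26.
t* = 0.48×26/0.52 = 24 min.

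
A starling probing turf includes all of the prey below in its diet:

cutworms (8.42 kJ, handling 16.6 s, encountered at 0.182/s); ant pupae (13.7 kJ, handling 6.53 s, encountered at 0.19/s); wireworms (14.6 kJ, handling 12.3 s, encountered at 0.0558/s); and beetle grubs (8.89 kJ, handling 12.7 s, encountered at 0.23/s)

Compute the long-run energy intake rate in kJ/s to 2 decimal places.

0.79 kJ/s

Energy encountered per unit search time: 0.182×8.42 + 0.19×13.7 + 0.0558×14.6 + 0.23×8.89 = 6.995 kJ/s.
Handling time per unit search time: 0.182×16.6 + 0.19×6.53 + 0.0558×12.3 + 0.23×12.7 = 7.869.
Rate = 6.995/(1 + 7.869) = 0.7887 kJ/s.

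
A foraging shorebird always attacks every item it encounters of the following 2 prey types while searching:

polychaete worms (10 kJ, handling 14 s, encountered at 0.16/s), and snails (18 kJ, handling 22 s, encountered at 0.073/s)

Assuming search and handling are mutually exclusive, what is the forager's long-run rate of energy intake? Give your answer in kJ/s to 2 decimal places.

Energy encountered per unit search time: 0.16×10 + 0.073×18 = 2.914 kJ/s.
Handling time per unit search time: 0.16×14 + 0.073×22 = 3.846.
Rate = 2.914/(1 + 3.846) = 0.6013 kJ/s.

0.60 kJ/s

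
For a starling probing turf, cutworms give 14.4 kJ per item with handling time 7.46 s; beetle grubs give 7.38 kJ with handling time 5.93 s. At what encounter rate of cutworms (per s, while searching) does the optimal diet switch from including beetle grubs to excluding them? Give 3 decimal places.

At the threshold, the rate on cutworms alone equals the profitability of beetle grubs: λ·14.4/(1 + λ·7.46) = 7.38/5.93 = 1.245.
Rearranging, λ(14.4 − 1.245×7.46) = 1.245, so λ = 1.245/5.116 = 0.2433 per s.

0.243 per s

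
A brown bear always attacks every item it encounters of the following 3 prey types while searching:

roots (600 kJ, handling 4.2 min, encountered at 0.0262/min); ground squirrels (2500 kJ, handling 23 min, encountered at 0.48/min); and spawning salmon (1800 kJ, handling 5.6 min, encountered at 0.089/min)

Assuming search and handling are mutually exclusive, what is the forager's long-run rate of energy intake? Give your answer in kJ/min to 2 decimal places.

Energy encountered per unit search time: 0.0262×600 + 0.48×2500 + 0.089×1800 = 1376 kJ/min.
Handling time per unit search time: 0.0262×4.2 + 0.48×23 + 0.089×5.6 = 11.65.
Rate = 1376/(1 + 11.65) = 108.8 kJ/min.

108.78 kJ/min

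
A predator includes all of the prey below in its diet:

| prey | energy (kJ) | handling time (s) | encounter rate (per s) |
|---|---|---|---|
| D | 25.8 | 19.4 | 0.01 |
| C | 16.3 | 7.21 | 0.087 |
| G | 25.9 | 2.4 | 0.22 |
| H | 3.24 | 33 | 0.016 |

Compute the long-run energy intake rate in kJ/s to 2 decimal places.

Energy encountered per unit search time: 0.01×25.8 + 0.087×16.3 + 0.22×25.9 + 0.016×3.24 = 7.426 kJ/s.
Handling time per unit search time: 0.01×19.4 + 0.087×7.21 + 0.22×2.4 + 0.016×33 = 1.877.
Rate = 7.426/(1 + 1.877) = 2.581 kJ/s.

2.58 kJ/s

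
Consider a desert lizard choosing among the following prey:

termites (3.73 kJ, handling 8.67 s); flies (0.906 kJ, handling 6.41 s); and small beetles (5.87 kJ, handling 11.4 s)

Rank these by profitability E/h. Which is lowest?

Profitability E/h (kJ/s): termites = 3.73/8.67 = 0.43, flies = 0.906/6.41 = 0.141, small beetles = 5.87/11.4 = 0.515.
Ranked: small beetles > termites > flies.

flies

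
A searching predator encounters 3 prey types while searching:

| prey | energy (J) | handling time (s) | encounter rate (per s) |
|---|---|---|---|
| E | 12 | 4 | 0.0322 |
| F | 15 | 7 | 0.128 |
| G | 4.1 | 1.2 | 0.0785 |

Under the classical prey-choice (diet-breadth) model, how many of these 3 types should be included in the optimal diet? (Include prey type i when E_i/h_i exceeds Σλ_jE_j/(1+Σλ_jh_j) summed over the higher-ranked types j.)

Rank by E/h (J/s): G 3.42, E 3, F 2.14. Include each in turn until the next type's E/h falls below the running intake rate.
Rate on top 1: 0.2941. E: 3 > 0.2941 → include.
Rate on top 2: 0.5791. F: 2.14 > 0.5791 → include.
Optimal diet: G, E, F — 3 of 3 types.

3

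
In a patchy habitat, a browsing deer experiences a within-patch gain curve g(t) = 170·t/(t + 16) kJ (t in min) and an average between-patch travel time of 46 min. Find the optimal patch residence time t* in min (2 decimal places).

Maximise g(t)/(T+t): set derivative to zero → g'(t)(T+t) = g(t).
g'(t) = 170·16/(t + 16)². Setting 170·16/(t+16)² = 170t/[(t+16)(46+t)] gives 16(46+t) = t(t+16), so t² = 16×46 = 736.
t* = √736 = 27.13 min.

27.13 min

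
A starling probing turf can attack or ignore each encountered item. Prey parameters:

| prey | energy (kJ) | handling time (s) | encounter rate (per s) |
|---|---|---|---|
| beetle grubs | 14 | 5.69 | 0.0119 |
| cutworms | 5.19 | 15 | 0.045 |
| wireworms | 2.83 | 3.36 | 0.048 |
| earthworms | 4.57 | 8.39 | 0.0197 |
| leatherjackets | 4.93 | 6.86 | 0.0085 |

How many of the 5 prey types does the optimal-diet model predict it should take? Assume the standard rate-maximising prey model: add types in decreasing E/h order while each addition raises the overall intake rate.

E/h in descending order: beetle grubs 2.46, wireworms 0.842, leatherjackets 0.719, earthworms 0.545, cutworms 0.346 kJ/s. The optimal diet is the largest prefix of this list for which every included type satisfies E_i/h_i > R on the types above it.
Rate on top 1: 0.156. wireworms: 0.842 > 0.156 → include.
Rate on top 2: 0.2461. leatherjackets: 0.719 > 0.2461 → include.
Rate on top 3: 0.2675. earthworms: 0.545 > 0.2675 → include.
Rate on top 4: 0.299. cutworms: 0.346 > 0.299 → include.
Optimal diet: beetle grubs, wireworms, leatherjackets, earthworms, cutworms — 5 of 5 types.

5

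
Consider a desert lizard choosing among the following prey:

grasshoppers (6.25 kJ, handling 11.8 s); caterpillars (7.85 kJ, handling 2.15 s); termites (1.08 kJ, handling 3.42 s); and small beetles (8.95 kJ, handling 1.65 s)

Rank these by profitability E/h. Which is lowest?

Profitability E/h (kJ/s): grasshoppers = 6.25/11.8 = 0.53, caterpillars = 7.85/2.15 = 3.65, termites = 1.08/3.42 = 0.316, small beetles = 8.95/1.65 = 5.42.
Ranked: small beetles > caterpillars > grasshoppers > termites.

termites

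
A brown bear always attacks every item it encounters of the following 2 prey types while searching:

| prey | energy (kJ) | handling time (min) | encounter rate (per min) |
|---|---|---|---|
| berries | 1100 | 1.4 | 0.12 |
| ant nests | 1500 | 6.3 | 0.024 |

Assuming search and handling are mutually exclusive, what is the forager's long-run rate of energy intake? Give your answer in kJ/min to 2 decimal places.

127.35 kJ/min

R = (0.12×1100 + 0.024×1500) / (1 + 0.12×1.4 + 0.024×6.3) = 168/1.319 = 127.3 kJ/min.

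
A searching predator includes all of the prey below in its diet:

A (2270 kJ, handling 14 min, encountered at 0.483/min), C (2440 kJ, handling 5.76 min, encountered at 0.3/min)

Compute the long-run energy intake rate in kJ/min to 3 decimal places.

192.667 kJ/min

Energy encountered per unit search time: 0.483×2270 + 0.3×2440 = 1828 kJ/min.
Handling time per unit search time: 0.483×14 + 0.3×5.76 = 8.49.
Rate = 1828/(1 + 8.49) = 192.7 kJ/min.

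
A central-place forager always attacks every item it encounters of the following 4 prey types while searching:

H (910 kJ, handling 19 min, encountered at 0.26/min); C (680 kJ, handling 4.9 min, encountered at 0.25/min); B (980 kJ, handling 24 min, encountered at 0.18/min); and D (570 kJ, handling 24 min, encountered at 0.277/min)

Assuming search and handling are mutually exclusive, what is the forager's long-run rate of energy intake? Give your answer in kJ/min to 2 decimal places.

Energy encountered per unit search time: 0.26×910 + 0.25×680 + 0.18×980 + 0.277×570 = 740.9 kJ/min.
Handling time per unit search time: 0.26×19 + 0.25×4.9 + 0.18×24 + 0.277×24 = 17.13.
Rate = 740.9/(1 + 17.13) = 40.86 kJ/min.

40.86 kJ/min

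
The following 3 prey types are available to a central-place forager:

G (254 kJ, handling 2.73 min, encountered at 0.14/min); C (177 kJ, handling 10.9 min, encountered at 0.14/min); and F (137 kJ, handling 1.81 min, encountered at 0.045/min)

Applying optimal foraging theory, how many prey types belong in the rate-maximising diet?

Rank by E/h (kJ/min): G 93, F 75.7, C 16.2. Include each in turn until the next type's E/h falls below the running intake rate.
Rate on top 1: 25.73. F: 75.7 > 25.73 → include.
Rate on top 2: 28.51. C: 16.2 < 28.51 → exclude; stop.
Optimal diet: G, F — 2 of 3 types.

2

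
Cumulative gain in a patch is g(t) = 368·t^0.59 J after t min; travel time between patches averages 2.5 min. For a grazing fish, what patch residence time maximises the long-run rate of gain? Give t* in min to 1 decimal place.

3.6 min

Maximise g(t)/(T+t): set derivative to zero → g'(t)(T+t) = g(t).
g'(t) = 0.59·368·t^-0.41. Setting 0.59·368·t^-0.41 = 368·t^0.59/(2.5+t) gives 0.59(2.5+t) = t, so 0.41·t = 0.59×2.5.
t* = 0.59×2.5/0.41 = 3.598 min.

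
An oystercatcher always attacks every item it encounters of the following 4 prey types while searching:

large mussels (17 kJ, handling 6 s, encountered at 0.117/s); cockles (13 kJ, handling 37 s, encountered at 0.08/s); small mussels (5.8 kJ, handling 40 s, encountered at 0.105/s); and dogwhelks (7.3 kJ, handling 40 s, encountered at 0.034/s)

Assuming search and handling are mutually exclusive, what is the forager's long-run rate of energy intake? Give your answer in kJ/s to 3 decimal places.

R = (0.117×17 + 0.08×13 + 0.105×5.8 + 0.034×7.3) / (1 + 0.117×6 + 0.08×37 + 0.105×40 + 0.034×40) = 3.886/10.22 = 0.3802 kJ/s.

0.380 kJ/s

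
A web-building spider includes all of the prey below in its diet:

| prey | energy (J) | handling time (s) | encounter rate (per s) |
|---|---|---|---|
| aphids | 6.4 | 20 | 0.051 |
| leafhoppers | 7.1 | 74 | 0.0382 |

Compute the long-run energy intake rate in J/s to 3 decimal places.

R = Σλ_iE_i / (1 + Σλ_ih_i)
Numerator: 0.051×6.4 + 0.0382×7.1 = 0.5976
Denominator: 1 + 0.051×20 + 0.0382×74 = 4.847
R = 0.5976/4.847 = 0.1233 J/s

0.123 J/s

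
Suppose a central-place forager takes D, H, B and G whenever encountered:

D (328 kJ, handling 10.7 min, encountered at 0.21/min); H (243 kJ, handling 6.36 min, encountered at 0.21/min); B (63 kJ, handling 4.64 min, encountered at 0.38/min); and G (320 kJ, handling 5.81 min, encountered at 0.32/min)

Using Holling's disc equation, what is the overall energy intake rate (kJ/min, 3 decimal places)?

R = (0.21×328 + 0.21×243 + 0.38×63 + 0.32×320) / (1 + 0.21×10.7 + 0.21×6.36 + 0.38×4.64 + 0.32×5.81) = 246.2/8.205 = 30.01 kJ/min.

30.012 kJ/min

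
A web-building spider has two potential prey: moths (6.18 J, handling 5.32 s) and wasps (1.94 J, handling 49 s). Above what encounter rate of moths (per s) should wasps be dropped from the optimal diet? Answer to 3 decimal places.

0.007 per s

The zero-one rule: include wasps iff E₂/h₂ > λE₁/(1+λh₁). Equality gives the switch point.
λE₁h₂ = E₂ + λE₂h₁ ⇒ λ = E₂/(E₁h₂ − E₂h₁) = 1.94/(302.8 − 10.32) = 0.006632 per s.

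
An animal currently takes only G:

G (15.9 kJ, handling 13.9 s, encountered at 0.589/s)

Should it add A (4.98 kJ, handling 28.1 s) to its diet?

No

Intake rate on the current diet: R = (0.589×15.9) / (1 + 0.589×13.9) = 9.365/9.187 = 1.019 kJ/s.
Profitability of A: 4.98/28.1 = 0.1772 kJ/s.
Since 0.1772 < R, time spent handling A is better spent searching.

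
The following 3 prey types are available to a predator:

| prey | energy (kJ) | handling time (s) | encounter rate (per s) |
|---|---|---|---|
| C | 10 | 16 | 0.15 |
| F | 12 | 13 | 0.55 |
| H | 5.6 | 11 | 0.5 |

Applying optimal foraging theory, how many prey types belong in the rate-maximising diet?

1

E/h in descending order: F 0.923, C 0.625, H 0.509 kJ/s. The optimal diet is the largest prefix of this list for which every included type satisfies E_i/h_i > R on the types above it.
Rate on top 1: 0.8098. C: 0.625 < 0.8098 → exclude; stop.
Optimal diet: F — 1 of 3 types.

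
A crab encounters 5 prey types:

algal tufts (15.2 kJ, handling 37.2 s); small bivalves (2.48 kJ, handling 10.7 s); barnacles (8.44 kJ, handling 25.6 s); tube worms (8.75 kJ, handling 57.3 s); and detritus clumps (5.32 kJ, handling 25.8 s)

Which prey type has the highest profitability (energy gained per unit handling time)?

Profitability E/h (kJ/s): algal tufts = 15.2/37.2 = 0.409, small bivalves = 2.48/10.7 = 0.232, barnacles = 8.44/25.6 = 0.33, tube worms = 8.75/57.3 = 0.153, detritus clumps = 5.32/25.8 = 0.206.
Ranked: algal tufts > barnacles > small bivalves > detritus clumps > tube worms.

algal tufts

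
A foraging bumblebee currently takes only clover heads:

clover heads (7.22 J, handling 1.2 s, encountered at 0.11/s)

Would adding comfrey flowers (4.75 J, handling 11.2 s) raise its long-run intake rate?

No

On clover heads alone, R = ΣλE/(1+Σλh) = 0.7942/1.132 = 0.7016 J/s.
Profitability of comfrey flowers: 4.75/11.2 = 0.4241 J/s.
Since 0.4241 < R, time spent handling comfrey flowers is better spent searching.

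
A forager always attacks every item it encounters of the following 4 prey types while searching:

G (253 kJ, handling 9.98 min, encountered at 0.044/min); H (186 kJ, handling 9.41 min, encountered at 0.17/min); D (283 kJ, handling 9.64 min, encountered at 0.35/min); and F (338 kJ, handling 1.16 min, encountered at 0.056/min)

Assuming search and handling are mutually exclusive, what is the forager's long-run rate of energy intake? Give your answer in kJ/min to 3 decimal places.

24.813 kJ/min

Energy encountered per unit search time: 0.044×253 + 0.17×186 + 0.35×283 + 0.056×338 = 160.7 kJ/min.
Handling time per unit search time: 0.044×9.98 + 0.17×9.41 + 0.35×9.64 + 0.056×1.16 = 5.478.
Rate = 160.7/(1 + 5.478) = 24.81 kJ/min.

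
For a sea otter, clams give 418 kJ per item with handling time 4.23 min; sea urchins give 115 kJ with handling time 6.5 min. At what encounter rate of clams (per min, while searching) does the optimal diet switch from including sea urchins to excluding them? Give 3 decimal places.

Drop sea urchins once their profitability E₂/h₂ falls below the rate achievable on clams alone: E₂/h₂ = λE₁/(1 + λh₁).
Solve for λ: λE₁h₂ = E₂(1 + λh₁) → λ(E₁h₂ − E₂h₁) = E₂ → λ = E₂/(E₁h₂ − E₂h₁).
λ = 115/(418×6.5 − 115×4.23) = 115/2231 = 0.05156 per min.

0.052 per min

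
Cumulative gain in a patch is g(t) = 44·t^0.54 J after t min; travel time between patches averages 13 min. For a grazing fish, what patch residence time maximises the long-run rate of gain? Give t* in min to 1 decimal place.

Maximise g(t)/(T+t): set derivative to zero → g'(t)(T+t) = g(t).
g'(t) = 0.54·44·t^-0.46. Setting 0.54·44·t^-0.46 = 44·t^0.54/(13+t) gives 0.54(13+t) = t, so 0.46·t = 0.54×13.
t* = 0.54×13/0.46 = 15.26 min.

15.3 min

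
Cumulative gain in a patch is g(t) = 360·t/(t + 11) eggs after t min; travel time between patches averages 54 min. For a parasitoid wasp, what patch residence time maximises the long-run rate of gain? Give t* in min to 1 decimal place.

By the marginal value theorem, leave when the instantaneous gain rate g'(t) equals the habitat-wide average g(t)/(T + t).
g'(t) = 360·11/(t + 11)². Setting 360·11/(t+11)² = 360t/[(t+11)(54+t)] gives 11(54+t) = t(t+11), so t² = 11×54 = 594.
t* = √594 = 24.37 min.

24.4 min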